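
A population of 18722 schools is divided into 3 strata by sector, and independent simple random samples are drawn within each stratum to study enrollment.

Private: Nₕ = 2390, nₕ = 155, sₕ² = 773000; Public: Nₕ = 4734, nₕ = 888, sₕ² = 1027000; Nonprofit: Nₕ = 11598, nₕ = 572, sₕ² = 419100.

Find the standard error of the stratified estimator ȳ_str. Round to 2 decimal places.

Var(ȳ_str) = Σₕ Wₕ²(1 − fₕ)sₕ²/nₕ with Wₕ = Nₕ/N, N = 18722.
Private: Wₕ = 0.12765730; term = 0.12765730²·(1 − 0.06485356)·773000/155 = 76.000901.
Public: Wₕ = 0.25285760; term = 0.25285760²·(1 − 0.18757921)·1027000/888 = 60.07455.
Nonprofit: Wₕ = 0.61948510; term = 0.61948510²·(1 − 0.04931885)·419100/572 = 267.31187.
Sum = 403.38732.
SE = √(403.38732) = 20.08.

20.08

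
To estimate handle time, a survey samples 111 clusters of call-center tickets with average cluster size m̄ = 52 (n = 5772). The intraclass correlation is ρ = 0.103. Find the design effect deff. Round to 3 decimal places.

6.253

deff = 1 + (52 − 1)·0.103 = 1 + 5.253 = 6.253.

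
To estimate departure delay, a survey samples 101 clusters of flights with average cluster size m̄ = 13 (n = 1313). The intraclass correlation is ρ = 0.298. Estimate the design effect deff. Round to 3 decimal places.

deff = 1 + (13 − 1)·0.298 = 1 + 3.576 = 4.576.

4.576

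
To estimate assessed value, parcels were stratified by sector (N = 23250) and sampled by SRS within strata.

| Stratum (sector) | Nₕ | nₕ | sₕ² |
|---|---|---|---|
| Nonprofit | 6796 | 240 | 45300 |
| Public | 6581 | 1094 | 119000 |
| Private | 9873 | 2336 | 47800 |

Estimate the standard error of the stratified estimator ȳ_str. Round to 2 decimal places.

Var(ȳ_str) = Σₕ Wₕ²(1 − fₕ)sₕ²/nₕ with Wₕ = Nₕ/N, N = 23250.
Nonprofit: Wₕ = 0.29230108; term = 0.29230108²·(1 − 0.03531489)·45300/240 = 15.557269.
Public: Wₕ = 0.28305376; term = 0.28305376²·(1 − 0.16623613)·119000/1094 = 7.266254.
Private: Wₕ = 0.42464516; term = 0.42464516²·(1 − 0.23660488)·47800/2336 = 2.8168051.
Sum = 25.640328.
SE = √(25.640328) = 5.06.

5.06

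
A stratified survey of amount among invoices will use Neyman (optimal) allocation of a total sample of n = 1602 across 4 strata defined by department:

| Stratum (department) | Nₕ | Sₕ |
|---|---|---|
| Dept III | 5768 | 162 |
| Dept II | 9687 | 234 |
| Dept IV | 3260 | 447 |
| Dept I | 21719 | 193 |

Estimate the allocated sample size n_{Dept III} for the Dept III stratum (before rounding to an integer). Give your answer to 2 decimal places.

Neyman allocation: nₕ = n·NₕSₕ / Σⱼ NⱼSⱼ.
Σ NⱼSⱼ = 5768·162 + 9687·234 + 3260·447 + 21719·193 = 8.850161 × 10^6.
n_{Dept III} = 1602·5768·162 / (8.850161 × 10^6) = 169.14.

169.14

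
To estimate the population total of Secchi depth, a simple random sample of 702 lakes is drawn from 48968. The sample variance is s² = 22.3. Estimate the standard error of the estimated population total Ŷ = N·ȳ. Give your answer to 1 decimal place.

Var(Ŷ) = N²·Var(ȳ) = N²·(1 − n/N)·s²/n.
f = 702/48968 = 0.01433589; Var(ȳ) = 0.98566411·22.3/702 = 0.031310982.
Var(Ŷ) = 48968² · 0.031310982 = 7.5079509 × 10^7.
SE(Ŷ) = √(7.5079509 × 10^7) = 8664.8.

8664.8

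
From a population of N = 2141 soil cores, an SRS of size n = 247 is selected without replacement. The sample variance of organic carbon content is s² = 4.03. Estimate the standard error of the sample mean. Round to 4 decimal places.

Under SRS without replacement, Var(ȳ) = (1 − f)·s²/n with f = n/N = 247/2141 = 0.11536665.
Var(ȳ) = (1 − 0.11536665)·4.03/247 = 0.88463335·0.016315789 = 0.014433491.
SE(ȳ) = √(0.014433491) = 0.1201.

0.1201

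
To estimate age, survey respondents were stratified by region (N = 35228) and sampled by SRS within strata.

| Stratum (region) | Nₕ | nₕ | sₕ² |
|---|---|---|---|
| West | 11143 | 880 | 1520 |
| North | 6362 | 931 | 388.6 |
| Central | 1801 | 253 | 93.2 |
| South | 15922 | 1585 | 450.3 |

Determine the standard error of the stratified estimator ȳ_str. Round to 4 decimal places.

Var(ȳ_str) = Σₕ Wₕ²(1 − fₕ)sₕ²/nₕ with Wₕ = Nₕ/N, N = 35228.
West: Wₕ = 0.31631089; term = 0.31631089²·(1 − 0.07897335)·1520/880 = 0.15917007.
North: Wₕ = 0.18059498; term = 0.18059498²·(1 − 0.14633763)·388.6/931 = 0.01162119.
Central: Wₕ = 0.05112411; term = 0.05112411²·(1 − 0.14047751)·93.2/253 = 8.2756875 × 10^-4.
South: Wₕ = 0.45197002; term = 0.45197002²·(1 − 0.09954780)·450.3/1585 = 0.052257979.
Sum = 0.22387681.
SE = √(0.22387681) = 0.4732.

0.4732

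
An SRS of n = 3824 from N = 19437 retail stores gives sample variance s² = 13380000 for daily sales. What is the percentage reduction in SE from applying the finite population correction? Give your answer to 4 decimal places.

f = n/N = 3824/19437 = 0.19673818.
SE_no-fpc = √(s²/n) = 59.151957; SE_fpc = √((1−f)s²/n) = 53.014867.
Ratio = √(1−f) = 0.89624875. Reduction = 100·(1 − 0.89624875) = 10.3751%.

10.3751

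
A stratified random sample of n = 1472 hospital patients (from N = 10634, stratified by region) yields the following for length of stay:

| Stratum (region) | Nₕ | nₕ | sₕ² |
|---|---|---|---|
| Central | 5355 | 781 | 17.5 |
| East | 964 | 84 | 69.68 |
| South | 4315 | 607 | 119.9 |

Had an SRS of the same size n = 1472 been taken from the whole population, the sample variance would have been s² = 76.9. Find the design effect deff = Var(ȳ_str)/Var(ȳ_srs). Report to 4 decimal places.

0.8670

Var(ȳ_str) = Σ Wₕ²(1−fₕ)sₕ²/nₕ with Wₕ = Nₕ/10634:
  Central: (5355/10634)²·(1−781/5355)·17.5/781 = 0.0048534363
  East: (964/10634)²·(1−84/964)·69.68/84 = 0.0062229348
  South: (4315/10634)²·(1−607/4315)·119.9/607 = 0.027948449
  → Var(ȳ_str) = 0.03902482.
Var(ȳ_srs) = (1 − 1472/10634)·76.9/1472 = 0.045010326.
deff = 0.03902482 / 0.045010326 = 0.8670.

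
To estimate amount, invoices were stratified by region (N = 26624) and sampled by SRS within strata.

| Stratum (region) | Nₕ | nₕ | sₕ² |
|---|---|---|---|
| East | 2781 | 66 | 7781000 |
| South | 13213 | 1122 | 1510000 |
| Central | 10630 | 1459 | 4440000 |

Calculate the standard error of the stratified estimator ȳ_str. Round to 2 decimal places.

Var(ȳ_str) = Σₕ Wₕ²(1 − fₕ)sₕ²/nₕ with Wₕ = Nₕ/N, N = 26624.
East: Wₕ = 0.10445463; term = 0.10445463²·(1 − 0.02373247)·7781000/66 = 1255.7862.
South: Wₕ = 0.49628155; term = 0.49628155²·(1 − 0.08491637)·1510000/1122 = 303.32006.
Central: Wₕ = 0.39926382; term = 0.39926382²·(1 − 0.13725306)·4440000/1459 = 418.53427.
Sum = 1977.6405.
SE = √(1977.6405) = 44.47.

44.47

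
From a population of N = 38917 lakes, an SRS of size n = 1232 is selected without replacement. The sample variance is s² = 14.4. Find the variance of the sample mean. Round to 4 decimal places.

0.0113

Under SRS without replacement, Var(ȳ) = (1 − f)·s²/n with f = n/N = 1232/38917 = 0.03165712.
Var(ȳ) = (1 − 0.03165712)·14.4/1232 = 0.96834288·0.011688312 = 0.011318293.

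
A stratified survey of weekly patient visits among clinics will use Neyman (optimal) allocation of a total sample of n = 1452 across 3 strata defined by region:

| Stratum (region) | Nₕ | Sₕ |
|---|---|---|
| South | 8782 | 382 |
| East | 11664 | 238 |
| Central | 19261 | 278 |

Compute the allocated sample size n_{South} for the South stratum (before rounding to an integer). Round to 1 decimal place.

424.1

Neyman allocation: nₕ = n·NₕSₕ / Σⱼ NⱼSⱼ.
Σ NⱼSⱼ = 8782·382 + 11664·238 + 19261·278 = 1.1485314 × 10^7.
n_{South} = 1452·8782·382 / (1.1485314 × 10^7) = 424.1.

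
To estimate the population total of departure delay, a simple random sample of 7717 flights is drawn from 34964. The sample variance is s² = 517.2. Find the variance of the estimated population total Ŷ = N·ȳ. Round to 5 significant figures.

6.3848 × 10^7

Var(Ŷ) = N²·Var(ȳ) = N²·(1 − n/N)·s²/n.
f = 7717/34964 = 0.22071273; Var(ȳ) = 0.77928727·517.2/7717 = 0.052228505.
Var(Ŷ) = 34964² · 0.052228505 = 6.384837 × 10^7.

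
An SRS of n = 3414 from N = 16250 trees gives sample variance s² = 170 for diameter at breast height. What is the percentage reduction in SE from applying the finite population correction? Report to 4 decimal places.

f = n/N = 3414/16250 = 0.21009231.
SE_no-fpc = √(s²/n) = 0.22314785; SE_fpc = √((1−f)s²/n) = 0.19832656.
Ratio = √(1−f) = 0.88876751. Reduction = 100·(1 − 0.88876751) = 11.1232%.

11.1232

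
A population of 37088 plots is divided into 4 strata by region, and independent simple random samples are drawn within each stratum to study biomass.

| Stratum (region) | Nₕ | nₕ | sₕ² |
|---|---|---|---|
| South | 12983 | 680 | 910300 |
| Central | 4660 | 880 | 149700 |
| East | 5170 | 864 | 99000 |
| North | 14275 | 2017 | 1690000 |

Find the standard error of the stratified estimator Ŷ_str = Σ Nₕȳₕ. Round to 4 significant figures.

605000

Var(Ŷ_str) = Σₕ Nₕ²(1 − fₕ)sₕ²/nₕ.
South: 12983²·(1 − 680/12983)·910300/680 = 2.1382659 × 10^11.
Central: 4660²·(1 − 880/4660)·149700/880 = 2.9965177 × 10^9.
East: 5170²·(1 − 864/5170)·99000/864 = 2.5508565 × 10^9.
North: 14275²·(1 − 2017/14275)·1690000/2017 = 1.4661437 × 10^11.
Sum = 3.6598833 × 10^11.
SE = √(3.6598833 × 10^11) = 605000.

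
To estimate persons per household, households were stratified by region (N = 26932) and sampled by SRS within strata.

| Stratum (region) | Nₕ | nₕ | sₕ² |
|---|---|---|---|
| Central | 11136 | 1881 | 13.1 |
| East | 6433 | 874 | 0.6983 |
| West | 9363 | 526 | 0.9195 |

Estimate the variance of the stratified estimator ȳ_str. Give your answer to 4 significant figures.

0.001228

Var(ȳ_str) = Σₕ Wₕ²(1 − fₕ)sₕ²/nₕ with Wₕ = Nₕ/N, N = 26932.
Central: Wₕ = 0.41348582; term = 0.41348582²·(1 − 0.16891164)·13.1/1881 = 9.8958006 × 10^-4.
East: Wₕ = 0.23886083; term = 0.23886083²·(1 − 0.13586196)·0.6983/874 = 3.93916 × 10^-5.
West: Wₕ = 0.34765335; term = 0.34765335²·(1 − 0.05617858)·0.9195/526 = 1.9941079 × 10^-4.
Sum = 0.0012283825.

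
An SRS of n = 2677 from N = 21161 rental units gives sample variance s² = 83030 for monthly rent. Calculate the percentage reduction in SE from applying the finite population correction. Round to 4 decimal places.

6.5391

f = n/N = 2677/21161 = 0.12650631.
SE_no-fpc = √(s²/n) = 5.5692067; SE_fpc = √((1−f)s²/n) = 5.2050298.
Ratio = √(1−f) = 0.93460884. Reduction = 100·(1 − 0.93460884) = 6.5391%.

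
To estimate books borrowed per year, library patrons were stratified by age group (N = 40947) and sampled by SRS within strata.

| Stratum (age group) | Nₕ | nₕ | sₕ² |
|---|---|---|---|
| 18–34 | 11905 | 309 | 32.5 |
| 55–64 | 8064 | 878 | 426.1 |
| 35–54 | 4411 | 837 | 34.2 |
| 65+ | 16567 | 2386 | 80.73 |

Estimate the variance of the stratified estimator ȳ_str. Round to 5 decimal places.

0.03056

Var(ȳ_str) = Σₕ Wₕ²(1 − fₕ)sₕ²/nₕ with Wₕ = Nₕ/N, N = 40947.
18–34: Wₕ = 0.29074169; term = 0.29074169²·(1 − 0.02595548)·32.5/309 = 0.0086600084.
55–64: Wₕ = 0.19693750; term = 0.19693750²·(1 − 0.10887897)·426.1/878 = 0.016772993.
35–54: Wₕ = 0.10772462; term = 0.10772462²·(1 − 0.18975289)·34.2/837 = 3.8419179 × 10^-4.
65+: Wₕ = 0.40459619; term = 0.40459619²·(1 − 0.14402125)·80.73/2386 = 0.0047410121.
Sum = 0.030558205.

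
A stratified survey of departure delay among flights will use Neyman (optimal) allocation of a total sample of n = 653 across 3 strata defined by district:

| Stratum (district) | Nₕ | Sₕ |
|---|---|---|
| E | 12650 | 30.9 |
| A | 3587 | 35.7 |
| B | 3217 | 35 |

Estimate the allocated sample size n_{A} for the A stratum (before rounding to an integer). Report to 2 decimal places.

Neyman allocation: nₕ = n·NₕSₕ / Σⱼ NⱼSⱼ.
Σ NⱼSⱼ = 12650·30.9 + 3587·35.7 + 3217·35 = 631535.9.
n_{A} = 653·3587·35.7 / 631535.9 = 132.41.

132.41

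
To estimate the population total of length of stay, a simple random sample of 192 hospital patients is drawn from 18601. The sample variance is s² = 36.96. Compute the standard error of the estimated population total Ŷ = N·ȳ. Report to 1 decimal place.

8118.9

Var(Ŷ) = N²·Var(ȳ) = N²·(1 − n/N)·s²/n.
f = 192/18601 = 0.01032203; Var(ȳ) = 0.98967797·36.96/192 = 0.19051301.
Var(Ŷ) = 18601² · 0.19051301 = 6.5916968 × 10^7.
SE(Ŷ) = √(6.5916968 × 10^7) = 8118.9.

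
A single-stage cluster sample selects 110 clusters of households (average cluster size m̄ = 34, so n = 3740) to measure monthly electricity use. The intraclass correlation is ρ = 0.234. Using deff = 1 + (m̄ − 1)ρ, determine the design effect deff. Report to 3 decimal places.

deff = 1 + (34 − 1)·0.234 = 1 + 7.722 = 8.722.

8.722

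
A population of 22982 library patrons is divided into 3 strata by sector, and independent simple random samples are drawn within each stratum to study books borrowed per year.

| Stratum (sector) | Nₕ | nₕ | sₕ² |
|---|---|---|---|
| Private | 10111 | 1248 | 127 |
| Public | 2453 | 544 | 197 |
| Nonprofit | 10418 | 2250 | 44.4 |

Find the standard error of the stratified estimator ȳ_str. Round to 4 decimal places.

Var(ȳ_str) = Σₕ Wₕ²(1 − fₕ)sₕ²/nₕ with Wₕ = Nₕ/N, N = 22982.
Private: Wₕ = 0.43995301; term = 0.43995301²·(1 − 0.12342993)·127/1248 = 0.017265866.
Public: Wₕ = 0.10673571; term = 0.10673571²·(1 − 0.22176926)·197/544 = 0.0032106662.
Nonprofit: Wₕ = 0.45331129; term = 0.45331129²·(1 − 0.21597236)·44.4/2250 = 0.0031792516.
Sum = 0.023655784.
SE = √(0.023655784) = 0.1538.

0.1538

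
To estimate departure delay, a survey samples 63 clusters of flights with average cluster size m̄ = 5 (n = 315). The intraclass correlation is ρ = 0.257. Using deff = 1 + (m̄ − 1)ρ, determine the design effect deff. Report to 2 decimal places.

2.03

deff = 1 + (5 − 1)·0.257 = 1 + 1.028 = 2.028.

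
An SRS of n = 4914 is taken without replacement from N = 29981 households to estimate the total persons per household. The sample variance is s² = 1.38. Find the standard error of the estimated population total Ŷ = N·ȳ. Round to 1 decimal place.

Var(Ŷ) = N²·Var(ȳ) = N²·(1 − n/N)·s²/n.
f = 4914/29981 = 0.16390381; Var(ȳ) = 0.83609619·1.38/4914 = 2.3480113 × 10^-4.
Var(Ŷ) = 29981² · (2.3480113 × 10^-4) = 211053.43.
SE(Ŷ) = √(211053.43) = 459.4.

459.4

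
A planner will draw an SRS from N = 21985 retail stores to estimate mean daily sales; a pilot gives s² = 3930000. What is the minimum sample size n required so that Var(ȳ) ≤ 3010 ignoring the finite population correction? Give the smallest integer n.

Without fpc, n₀ = s²/D = 3930000/3010 = 1305.6478.
Rounding up, n = 1306.

1306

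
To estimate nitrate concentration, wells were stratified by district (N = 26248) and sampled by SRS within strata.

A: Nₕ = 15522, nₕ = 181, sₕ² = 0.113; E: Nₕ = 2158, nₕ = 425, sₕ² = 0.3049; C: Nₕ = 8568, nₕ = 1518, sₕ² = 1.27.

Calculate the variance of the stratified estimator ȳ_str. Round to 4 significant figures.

Var(ȳ_str) = Σₕ Wₕ²(1 − fₕ)sₕ²/nₕ with Wₕ = Nₕ/N, N = 26248.
A: Wₕ = 0.59135934; term = 0.59135934²·(1 − 0.01166087)·0.113/181 = 2.157788 × 10^-4.
E: Wₕ = 0.08221579; term = 0.08221579²·(1 − 0.19694161)·0.3049/425 = 3.89427 × 10^-6.
C: Wₕ = 0.32642487; term = 0.32642487²·(1 − 0.17717087)·1.27/1518 = 7.3351346 × 10^-5.
Sum = 2.9302442 × 10^-4.

2.930 × 10^-4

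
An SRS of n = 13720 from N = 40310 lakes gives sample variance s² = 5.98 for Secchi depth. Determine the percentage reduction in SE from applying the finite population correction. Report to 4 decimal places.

18.7819

f = n/N = 13720/40310 = 0.34036219.
SE_no-fpc = √(s²/n) = 0.020877262; SE_fpc = √((1−f)s²/n) = 0.016956113.
Ratio = √(1−f) = 0.81218090. Reduction = 100·(1 − 0.81218090) = 18.7819%.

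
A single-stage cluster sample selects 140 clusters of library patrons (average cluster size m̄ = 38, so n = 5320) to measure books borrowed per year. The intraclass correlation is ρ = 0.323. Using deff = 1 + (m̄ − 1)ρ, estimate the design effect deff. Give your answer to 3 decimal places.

12.951

deff = 1 + (38 − 1)·0.323 = 1 + 11.951 = 12.951.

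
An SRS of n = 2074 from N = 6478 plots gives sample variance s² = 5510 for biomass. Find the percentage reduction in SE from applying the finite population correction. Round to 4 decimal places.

17.5476

f = n/N = 2074/6478 = 0.32016054.
SE_no-fpc = √(s²/n) = 1.6299393; SE_fpc = √((1−f)s²/n) = 1.3439237.
Ratio = √(1−f) = 0.82452378. Reduction = 100·(1 − 0.82452378) = 17.5476%.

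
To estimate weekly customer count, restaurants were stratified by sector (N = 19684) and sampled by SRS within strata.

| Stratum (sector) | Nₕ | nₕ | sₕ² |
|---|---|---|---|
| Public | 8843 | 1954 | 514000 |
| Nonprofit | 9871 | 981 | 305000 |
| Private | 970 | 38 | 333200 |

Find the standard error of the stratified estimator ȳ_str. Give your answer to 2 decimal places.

Var(ȳ_str) = Σₕ Wₕ²(1 − fₕ)sₕ²/nₕ with Wₕ = Nₕ/N, N = 19684.
Public: Wₕ = 0.44924812; term = 0.44924812²·(1 − 0.22096574)·514000/1954 = 41.358774.
Nonprofit: Wₕ = 0.50147328; term = 0.50147328²·(1 − 0.09938203)·305000/981 = 70.4153.
Private: Wₕ = 0.04927860; term = 0.04927860²·(1 − 0.03917526)·333200/38 = 20.458902.
Sum = 132.23298.
SE = √(132.23298) = 11.50.

11.50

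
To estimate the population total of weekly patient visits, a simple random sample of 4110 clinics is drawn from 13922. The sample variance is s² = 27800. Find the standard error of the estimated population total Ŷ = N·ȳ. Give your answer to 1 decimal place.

Var(Ŷ) = N²·Var(ȳ) = N²·(1 − n/N)·s²/n.
f = 4110/13922 = 0.29521620; Var(ȳ) = 0.70478380·27800/4110 = 4.7671507.
Var(Ŷ) = 13922² · 4.7671507 = 9.2397908 × 10^8.
SE(Ŷ) = √(9.2397908 × 10^8) = 30397.0.

30397.0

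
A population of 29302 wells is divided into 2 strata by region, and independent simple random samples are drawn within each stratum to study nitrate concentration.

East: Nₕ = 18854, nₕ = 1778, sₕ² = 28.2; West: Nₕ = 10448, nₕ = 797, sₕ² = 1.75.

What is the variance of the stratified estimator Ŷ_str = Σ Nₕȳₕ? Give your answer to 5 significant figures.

Var(Ŷ_str) = Σₕ Nₕ²(1 − fₕ)sₕ²/nₕ.
East: 18854²·(1 − 1778/18854)·28.2/1778 = 5.1063079 × 10^6.
West: 10448²·(1 − 797/10448)·1.75/797 = 221403.87.
Sum = 5.3277118 × 10^6.

5.3277 × 10^6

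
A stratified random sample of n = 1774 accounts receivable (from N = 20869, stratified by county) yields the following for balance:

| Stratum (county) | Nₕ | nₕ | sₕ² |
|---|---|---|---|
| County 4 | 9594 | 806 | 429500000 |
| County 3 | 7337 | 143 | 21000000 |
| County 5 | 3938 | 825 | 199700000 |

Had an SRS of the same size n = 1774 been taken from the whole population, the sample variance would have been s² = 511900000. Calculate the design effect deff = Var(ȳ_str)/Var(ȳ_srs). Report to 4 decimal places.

0.4839

Var(ȳ_str) = Σ Wₕ²(1−fₕ)sₕ²/nₕ with Wₕ = Nₕ/20869:
  County 4: (9594/20869)²·(1−806/9594)·429500000/806 = 103160.78
  County 3: (7337/20869)²·(1−143/7337)·21000000/143 = 17797.907
  County 5: (3938/20869)²·(1−825/3938)·199700000/825 = 6813.5849
  → Var(ȳ_str) = 127772.27.
Var(ȳ_srs) = (1 − 1774/20869)·511900000/1774 = 264027.73.
deff = 127772.27 / 264027.73 = 0.4839.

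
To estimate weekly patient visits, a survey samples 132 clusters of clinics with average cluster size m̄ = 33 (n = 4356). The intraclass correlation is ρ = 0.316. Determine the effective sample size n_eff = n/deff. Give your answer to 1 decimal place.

392.0

deff = 1 + (33 − 1)·0.316 = 1 + 10.112 = 11.112.
n_eff = 4356 / 11.112 = 392.0.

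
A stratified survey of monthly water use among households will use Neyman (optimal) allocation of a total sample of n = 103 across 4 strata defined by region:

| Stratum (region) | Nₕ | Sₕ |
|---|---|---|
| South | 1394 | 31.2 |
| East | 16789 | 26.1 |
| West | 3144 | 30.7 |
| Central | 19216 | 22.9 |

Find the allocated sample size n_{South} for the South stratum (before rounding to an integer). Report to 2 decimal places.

Neyman allocation: nₕ = n·NₕSₕ / Σⱼ NⱼSⱼ.
Σ NⱼSⱼ = 1394·31.2 + 16789·26.1 + 3144·30.7 + 19216·22.9 = 1.0182529 × 10^6.
n_{South} = 103·1394·31.2 / (1.0182529 × 10^6) = 4.40.

4.40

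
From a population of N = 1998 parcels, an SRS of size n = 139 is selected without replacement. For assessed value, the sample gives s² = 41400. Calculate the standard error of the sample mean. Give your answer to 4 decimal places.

16.6470

Under SRS without replacement, Var(ȳ) = (1 − f)·s²/n with f = n/N = 139/1998 = 0.06956957.
Var(ȳ) = (1 − 0.06956957)·41400/139 = 0.93043043·297.84173 = 277.12101.
SE(ȳ) = √(277.12101) = 16.6470.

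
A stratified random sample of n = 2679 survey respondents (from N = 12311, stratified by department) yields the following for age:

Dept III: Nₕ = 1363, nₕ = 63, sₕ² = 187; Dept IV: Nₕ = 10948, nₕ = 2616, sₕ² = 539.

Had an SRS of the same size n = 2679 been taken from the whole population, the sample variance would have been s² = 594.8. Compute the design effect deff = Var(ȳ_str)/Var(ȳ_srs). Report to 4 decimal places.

0.9137

Var(ȳ_str) = Σ Wₕ²(1−fₕ)sₕ²/nₕ with Wₕ = Nₕ/12311:
  Dept III: (1363/12311)²·(1−63/1363)·187/63 = 0.034701928
  Dept IV: (10948/12311)²·(1−2616/10948)·539/2616 = 0.12400763
  → Var(ȳ_str) = 0.15870956.
Var(ȳ_srs) = (1 − 2679/12311)·594.8/2679 = 0.17370863.
deff = 0.15870956 / 0.17370863 = 0.9137.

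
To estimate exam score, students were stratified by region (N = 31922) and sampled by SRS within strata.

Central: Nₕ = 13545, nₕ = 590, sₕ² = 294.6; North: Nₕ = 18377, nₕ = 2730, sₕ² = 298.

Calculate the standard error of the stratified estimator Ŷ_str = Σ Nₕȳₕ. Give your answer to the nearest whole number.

10909

Var(Ŷ_str) = Σₕ Nₕ²(1 − fₕ)sₕ²/nₕ.
Central: 13545²·(1 − 590/13545)·294.6/590 = 8.7618771 × 10^7.
North: 18377²·(1 − 2730/18377)·298/2730 = 3.1387687 × 10^7.
Sum = 1.1900646 × 10^8.
SE = √(1.1900646 × 10^8) = 10909.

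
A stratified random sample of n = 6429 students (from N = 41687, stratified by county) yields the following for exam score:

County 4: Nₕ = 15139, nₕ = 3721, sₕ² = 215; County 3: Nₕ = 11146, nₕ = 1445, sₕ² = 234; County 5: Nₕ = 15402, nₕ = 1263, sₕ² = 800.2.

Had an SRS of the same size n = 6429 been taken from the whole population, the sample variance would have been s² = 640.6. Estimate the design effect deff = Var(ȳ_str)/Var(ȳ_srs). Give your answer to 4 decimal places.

Var(ȳ_str) = Σ Wₕ²(1−fₕ)sₕ²/nₕ with Wₕ = Nₕ/41687:
  County 4: (15139/41687)²·(1−3721/15139)·215/3721 = 0.0057473115
  County 3: (11146/41687)²·(1−1445/11146)·234/1445 = 0.010075863
  County 5: (15402/41687)²·(1−1263/15402)·800.2/1263 = 0.079394373
  → Var(ȳ_str) = 0.095217548.
Var(ȳ_srs) = (1 − 6429/41687)·640.6/6429 = 0.084275345.
deff = 0.095217548 / 0.084275345 = 1.1298.

1.1298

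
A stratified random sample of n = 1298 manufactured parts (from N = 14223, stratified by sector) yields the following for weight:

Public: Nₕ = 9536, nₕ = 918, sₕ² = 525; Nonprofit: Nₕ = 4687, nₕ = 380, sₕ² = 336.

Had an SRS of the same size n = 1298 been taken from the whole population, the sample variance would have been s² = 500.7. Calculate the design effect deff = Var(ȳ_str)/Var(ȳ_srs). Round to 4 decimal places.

Var(ȳ_str) = Σ Wₕ²(1−fₕ)sₕ²/nₕ with Wₕ = Nₕ/14223:
  Public: (9536/14223)²·(1−918/9536)·525/918 = 0.23233088
  Nonprofit: (4687/14223)²·(1−380/4687)·336/380 = 0.088235446
  → Var(ȳ_str) = 0.32056633.
Var(ȳ_srs) = (1 − 1298/14223)·500.7/1298 = 0.35054376.
deff = 0.32056633 / 0.35054376 = 0.9145.

0.9145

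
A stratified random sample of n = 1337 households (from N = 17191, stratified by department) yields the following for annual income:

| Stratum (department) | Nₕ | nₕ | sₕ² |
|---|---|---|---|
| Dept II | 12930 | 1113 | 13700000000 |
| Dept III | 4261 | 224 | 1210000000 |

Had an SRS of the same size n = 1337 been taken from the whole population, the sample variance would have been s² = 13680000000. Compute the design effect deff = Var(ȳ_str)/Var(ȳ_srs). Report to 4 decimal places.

0.7077

Var(ȳ_str) = Σ Wₕ²(1−fₕ)sₕ²/nₕ with Wₕ = Nₕ/17191:
  Dept II: (12930/17191)²·(1−1113/12930)·13700000000/1113 = 6.3639811 × 10^6
  Dept III: (4261/17191)²·(1−224/4261)·1210000000/224 = 314416.52
  → Var(ȳ_str) = 6.6783976 × 10^6.
Var(ȳ_srs) = (1 − 1337/17191)·13680000000/1337 = 9.4360972 × 10^6.
deff = (6.6783976 × 10^6) / (9.4360972 × 10^6) = 0.7077.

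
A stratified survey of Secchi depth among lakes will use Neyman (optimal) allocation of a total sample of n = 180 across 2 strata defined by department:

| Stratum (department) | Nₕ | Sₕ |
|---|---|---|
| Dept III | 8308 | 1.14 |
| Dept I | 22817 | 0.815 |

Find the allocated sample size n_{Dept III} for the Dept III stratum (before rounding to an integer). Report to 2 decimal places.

Neyman allocation: nₕ = n·NₕSₕ / Σⱼ NⱼSⱼ.
Σ NⱼSⱼ = 8308·1.14 + 22817·0.815 = 28066.975.
n_{Dept III} = 180·8308·1.14 / 28066.975 = 60.74.

60.74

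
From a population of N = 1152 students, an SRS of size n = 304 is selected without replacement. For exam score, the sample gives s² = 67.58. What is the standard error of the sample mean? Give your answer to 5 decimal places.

Under SRS without replacement, Var(ȳ) = (1 − f)·s²/n with f = n/N = 304/1152 = 0.26388889.
Var(ȳ) = (1 − 0.26388889)·67.58/304 = 0.73611111·0.22230263 = 0.16363944.
SE(ȳ) = √(0.16363944) = 0.40452.

0.40452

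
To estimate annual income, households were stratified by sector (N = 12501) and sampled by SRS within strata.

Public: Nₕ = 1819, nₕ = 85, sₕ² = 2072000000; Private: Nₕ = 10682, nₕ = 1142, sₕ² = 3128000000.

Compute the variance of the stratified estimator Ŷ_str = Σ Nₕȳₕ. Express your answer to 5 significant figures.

3.5601 × 10^14

Var(Ŷ_str) = Σₕ Nₕ²(1 − fₕ)sₕ²/nₕ.
Public: 1819²·(1 − 85/1819)·2072000000/85 = 7.6886947 × 10^13.
Private: 10682²·(1 − 1142/10682)·3128000000/1142 = 2.7912683 × 10^14.
Sum = 3.5601378 × 10^14.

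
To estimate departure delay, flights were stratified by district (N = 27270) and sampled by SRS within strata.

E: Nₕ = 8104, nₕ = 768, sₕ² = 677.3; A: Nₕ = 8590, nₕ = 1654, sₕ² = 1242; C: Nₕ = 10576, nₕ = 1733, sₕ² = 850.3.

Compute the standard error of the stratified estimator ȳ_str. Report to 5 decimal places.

0.43860

Var(ȳ_str) = Σₕ Wₕ²(1 − fₕ)sₕ²/nₕ with Wₕ = Nₕ/N, N = 27270.
E: Wₕ = 0.29717638; term = 0.29717638²·(1 − 0.09476802)·677.3/768 = 0.07050312.
A: Wₕ = 0.31499817; term = 0.31499817²·(1 − 0.19254948)·1242/1654 = 0.060161418.
C: Wₕ = 0.38782545; term = 0.38782545²·(1 − 0.16386157)·850.3/1733 = 0.061705576.
Sum = 0.19237011.
SE = √(0.19237011) = 0.43860.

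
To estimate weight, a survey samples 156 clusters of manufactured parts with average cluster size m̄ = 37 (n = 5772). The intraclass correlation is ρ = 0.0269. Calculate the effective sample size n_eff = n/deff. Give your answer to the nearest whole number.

2932

deff = 1 + (37 − 1)·0.0269 = 1 + 0.9684 = 1.9684.
n_eff = 5772 / 1.9684 = 2932.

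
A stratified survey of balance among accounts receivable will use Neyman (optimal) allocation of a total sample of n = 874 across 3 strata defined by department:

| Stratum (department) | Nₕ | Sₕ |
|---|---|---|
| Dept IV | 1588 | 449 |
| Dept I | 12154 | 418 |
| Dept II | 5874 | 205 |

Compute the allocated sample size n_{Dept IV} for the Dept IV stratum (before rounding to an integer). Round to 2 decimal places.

89.06

Neyman allocation: nₕ = n·NₕSₕ / Σⱼ NⱼSⱼ.
Σ NⱼSⱼ = 1588·449 + 12154·418 + 5874·205 = 6.997554 × 10^6.
n_{Dept IV} = 874·1588·449 / (6.997554 × 10^6) = 89.06.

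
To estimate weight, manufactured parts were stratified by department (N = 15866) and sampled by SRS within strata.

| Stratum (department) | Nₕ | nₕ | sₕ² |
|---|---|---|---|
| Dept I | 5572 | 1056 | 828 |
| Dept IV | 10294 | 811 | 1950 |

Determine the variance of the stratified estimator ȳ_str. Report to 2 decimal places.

Var(ȳ_str) = Σₕ Wₕ²(1 − fₕ)sₕ²/nₕ with Wₕ = Nₕ/N, N = 15866.
Dept I: Wₕ = 0.35119123; term = 0.35119123²·(1 − 0.18951902)·828/1056 = 0.07837843.
Dept IV: Wₕ = 0.64880877; term = 0.64880877²·(1 − 0.07878376)·1950/811 = 0.93241397.
Sum = 1.0107924.

1.01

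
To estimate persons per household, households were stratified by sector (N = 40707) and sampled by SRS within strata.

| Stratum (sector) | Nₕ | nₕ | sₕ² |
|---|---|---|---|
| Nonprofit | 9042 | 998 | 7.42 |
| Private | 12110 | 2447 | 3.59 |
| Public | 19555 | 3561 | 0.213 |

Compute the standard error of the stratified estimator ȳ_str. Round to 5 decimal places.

0.02101

Var(ȳ_str) = Σₕ Wₕ²(1 − fₕ)sₕ²/nₕ with Wₕ = Nₕ/N, N = 40707.
Nonprofit: Wₕ = 0.22212396; term = 0.22212396²·(1 − 0.11037381)·7.42/998 = 3.2634107 × 10^-4.
Private: Wₕ = 0.29749183; term = 0.29749183²·(1 − 0.20206441)·3.59/2447 = 1.0360445 × 10^-4.
Public: Wₕ = 0.48038421; term = 0.48038421²·(1 − 0.18210176)·0.213/3561 = 1.1289751 × 10^-5.
Sum = 4.4123527 × 10^-4.
SE = √(4.4123527 × 10^-4) = 0.02101.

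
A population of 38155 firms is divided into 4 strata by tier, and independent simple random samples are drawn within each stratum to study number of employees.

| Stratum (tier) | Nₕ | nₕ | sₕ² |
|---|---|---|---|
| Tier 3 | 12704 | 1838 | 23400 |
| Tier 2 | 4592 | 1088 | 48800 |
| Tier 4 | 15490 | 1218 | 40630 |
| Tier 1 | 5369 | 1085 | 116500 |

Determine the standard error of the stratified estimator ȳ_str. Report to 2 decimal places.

2.91

Var(ȳ_str) = Σₕ Wₕ²(1 − fₕ)sₕ²/nₕ with Wₕ = Nₕ/N, N = 38155.
Tier 3: Wₕ = 0.33295767; term = 0.33295767²·(1 − 0.14467884)·23400/1838 = 1.2071955.
Tier 2: Wₕ = 0.12035120; term = 0.12035120²·(1 − 0.23693380)·48800/1088 = 0.49574003.
Tier 4: Wₕ = 0.40597563; term = 0.40597563²·(1 − 0.07863138)·40630/1218 = 5.0656231.
Tier 1: Wₕ = 0.14071550; term = 0.14071550²·(1 − 0.20208605)·116500/1085 = 1.6964308.
Sum = 8.4649894.
SE = √(8.4649894) = 2.91.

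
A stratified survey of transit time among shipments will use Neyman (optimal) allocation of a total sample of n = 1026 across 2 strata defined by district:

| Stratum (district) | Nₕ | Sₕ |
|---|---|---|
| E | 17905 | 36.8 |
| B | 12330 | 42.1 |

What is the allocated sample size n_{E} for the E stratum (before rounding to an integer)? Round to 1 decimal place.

573.9

Neyman allocation: nₕ = n·NₕSₕ / Σⱼ NⱼSⱼ.
Σ NⱼSⱼ = 17905·36.8 + 12330·42.1 = 1.177997 × 10^6.
n_{E} = 1026·17905·36.8 / (1.177997 × 10^6) = 573.9.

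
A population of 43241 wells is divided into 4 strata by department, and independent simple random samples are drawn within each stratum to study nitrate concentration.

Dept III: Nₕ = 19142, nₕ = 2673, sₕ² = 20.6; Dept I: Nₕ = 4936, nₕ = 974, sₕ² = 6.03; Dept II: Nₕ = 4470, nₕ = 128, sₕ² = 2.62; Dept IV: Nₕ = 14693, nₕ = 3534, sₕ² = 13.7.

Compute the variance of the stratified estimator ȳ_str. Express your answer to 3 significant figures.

0.00192

Var(ȳ_str) = Σₕ Wₕ²(1 − fₕ)sₕ²/nₕ with Wₕ = Nₕ/N, N = 43241.
Dept III: Wₕ = 0.44268171; term = 0.44268171²·(1 − 0.13964058)·20.6/2673 = 0.0012993655.
Dept I: Wₕ = 0.11415092; term = 0.11415092²·(1 − 0.19732577)·6.03/974 = 6.4752497 × 10^-5.
Dept II: Wₕ = 0.10337411; term = 0.10337411²·(1 − 0.02863535)·2.62/128 = 2.124698 × 10^-4.
Dept IV: Wₕ = 0.33979325; term = 0.33979325²·(1 − 0.24052270)·13.7/3534 = 3.3993691 × 10^-4.
Sum = 0.0019165247.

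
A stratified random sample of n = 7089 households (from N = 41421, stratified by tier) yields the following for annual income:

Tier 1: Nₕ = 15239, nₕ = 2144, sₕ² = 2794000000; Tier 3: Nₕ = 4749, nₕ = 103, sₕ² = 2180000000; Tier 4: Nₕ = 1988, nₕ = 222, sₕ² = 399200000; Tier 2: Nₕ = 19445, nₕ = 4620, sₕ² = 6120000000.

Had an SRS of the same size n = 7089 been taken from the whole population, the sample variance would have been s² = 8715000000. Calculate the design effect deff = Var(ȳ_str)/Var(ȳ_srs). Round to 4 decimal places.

0.6379

Var(ȳ_str) = Σ Wₕ²(1−fₕ)sₕ²/nₕ with Wₕ = Nₕ/41421:
  Tier 1: (15239/41421)²·(1−2144/15239)·2794000000/2144 = 151573.2
  Tier 3: (4749/41421)²·(1−103/4749)·2180000000/103 = 272182.05
  Tier 4: (1988/41421)²·(1−222/1988)·399200000/222 = 3679.6243
  Tier 2: (19445/41421)²·(1−4620/19445)·6120000000/4620 = 222572.21
  → Var(ȳ_str) = 650007.08.
Var(ȳ_srs) = (1 − 7089/41421)·8715000000/7089 = 1.0189689 × 10^6.
deff = 650007.08 / (1.0189689 × 10^6) = 0.6379.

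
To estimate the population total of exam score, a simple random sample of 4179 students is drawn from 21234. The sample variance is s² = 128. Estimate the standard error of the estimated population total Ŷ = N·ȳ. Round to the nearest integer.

3331

Var(Ŷ) = N²·Var(ȳ) = N²·(1 − n/N)·s²/n.
f = 4179/21234 = 0.19680701; Var(ȳ) = 0.80319299·128/4179 = 0.024601269.
Var(Ŷ) = 21234² · 0.024601269 = 1.1092288 × 10^7.
SE(Ŷ) = √(1.1092288 × 10^7) = 3331.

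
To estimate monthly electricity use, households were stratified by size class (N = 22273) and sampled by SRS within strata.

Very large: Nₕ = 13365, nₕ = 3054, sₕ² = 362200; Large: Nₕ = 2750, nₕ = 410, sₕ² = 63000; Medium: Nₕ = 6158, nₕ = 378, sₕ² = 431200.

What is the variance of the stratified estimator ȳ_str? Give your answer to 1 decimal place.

116.8

Var(ȳ_str) = Σₕ Wₕ²(1 − fₕ)sₕ²/nₕ with Wₕ = Nₕ/N, N = 22273.
Very large: Wₕ = 0.60005388; term = 0.60005388²·(1 − 0.22850730)·362200/3054 = 32.945168.
Large: Wₕ = 0.12346788; term = 0.12346788²·(1 − 0.14909091)·63000/410 = 1.9931859.
Medium: Wₕ = 0.27647825; term = 0.27647825²·(1 − 0.06138357)·431200/378 = 81.845921.
Sum = 116.78427.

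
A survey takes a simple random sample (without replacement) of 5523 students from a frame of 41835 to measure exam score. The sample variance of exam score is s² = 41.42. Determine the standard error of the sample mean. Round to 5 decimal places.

0.08068

Under SRS without replacement, Var(ȳ) = (1 − f)·s²/n with f = n/N = 5523/41835 = 0.13201864.
Var(ȳ) = (1 − 0.13201864)·41.42/5523 = 0.86798136·0.0074995473 = 0.0065094673.
SE(ȳ) = √(0.0065094673) = 0.08068.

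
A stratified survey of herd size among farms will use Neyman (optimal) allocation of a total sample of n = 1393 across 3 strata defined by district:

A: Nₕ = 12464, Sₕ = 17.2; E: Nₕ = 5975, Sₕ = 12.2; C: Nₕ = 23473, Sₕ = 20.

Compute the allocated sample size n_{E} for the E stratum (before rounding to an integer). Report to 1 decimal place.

Neyman allocation: nₕ = n·NₕSₕ / Σⱼ NⱼSⱼ.
Σ NⱼSⱼ = 12464·17.2 + 5975·12.2 + 23473·20 = 756735.8.
n_{E} = 1393·5975·12.2 / 756735.8 = 134.2.

134.2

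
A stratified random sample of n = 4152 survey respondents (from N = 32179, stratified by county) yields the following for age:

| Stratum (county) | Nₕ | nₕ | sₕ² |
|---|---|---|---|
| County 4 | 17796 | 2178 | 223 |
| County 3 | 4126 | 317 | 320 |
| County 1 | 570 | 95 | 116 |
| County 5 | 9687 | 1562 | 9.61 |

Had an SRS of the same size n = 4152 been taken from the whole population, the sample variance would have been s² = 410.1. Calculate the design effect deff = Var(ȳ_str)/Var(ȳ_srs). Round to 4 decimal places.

0.5067

Var(ȳ_str) = Σ Wₕ²(1−fₕ)sₕ²/nₕ with Wₕ = Nₕ/32179:
  County 4: (17796/32179)²·(1−2178/17796)·223/2178 = 0.027482087
  County 3: (4126/32179)²·(1−317/4126)·320/317 = 0.015320955
  County 1: (570/32179)²·(1−95/570)·116/95 = 3.1926974 × 10^-4
  County 5: (9687/32179)²·(1−1562/9687)·9.61/1562 = 4.6763816 × 10^-4
  → Var(ȳ_str) = 0.04358995.
Var(ȳ_srs) = (1 − 4152/32179)·410.1/4152 = 0.08602734.
deff = 0.04358995 / 0.08602734 = 0.5067.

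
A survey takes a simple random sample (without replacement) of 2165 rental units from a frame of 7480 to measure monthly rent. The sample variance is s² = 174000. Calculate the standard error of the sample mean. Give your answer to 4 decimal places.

Under SRS without replacement, Var(ȳ) = (1 − f)·s²/n with f = n/N = 2165/7480 = 0.28943850.
Var(ȳ) = (1 − 0.28943850)·174000/2165 = 0.71056150·80.369515 = 57.107483.
SE(ȳ) = √(57.107483) = 7.5569.

7.5569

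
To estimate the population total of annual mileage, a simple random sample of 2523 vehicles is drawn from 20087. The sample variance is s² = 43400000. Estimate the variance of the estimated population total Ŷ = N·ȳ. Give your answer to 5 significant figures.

Var(Ŷ) = N²·Var(ȳ) = N²·(1 − n/N)·s²/n.
f = 2523/20087 = 0.12560362; Var(ȳ) = 0.87439638·43400000/2523 = 15041.143.
Var(Ŷ) = 20087² · 15041.143 = 6.0689142 × 10^12.

6.0689 × 10^12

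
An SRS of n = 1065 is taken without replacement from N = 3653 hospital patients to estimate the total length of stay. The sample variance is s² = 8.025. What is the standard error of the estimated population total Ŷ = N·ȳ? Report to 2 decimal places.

266.90

Var(Ŷ) = N²·Var(ȳ) = N²·(1 − n/N)·s²/n.
f = 1065/3653 = 0.29154120; Var(ȳ) = 0.70845880·8.025/1065 = 0.0053383867.
Var(Ŷ) = 3653² · 0.0053383867 = 71237.616.
SE(Ŷ) = √(71237.616) = 266.90.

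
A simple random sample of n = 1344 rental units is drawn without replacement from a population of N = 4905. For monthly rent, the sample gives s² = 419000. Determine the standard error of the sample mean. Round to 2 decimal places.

15.04

Under SRS without replacement, Var(ȳ) = (1 − f)·s²/n with f = n/N = 1344/4905 = 0.27400612.
Var(ȳ) = (1 − 0.27400612)·419000/1344 = 0.72599388·311.75595 = 226.33291.
SE(ȳ) = √(226.33291) = 15.04.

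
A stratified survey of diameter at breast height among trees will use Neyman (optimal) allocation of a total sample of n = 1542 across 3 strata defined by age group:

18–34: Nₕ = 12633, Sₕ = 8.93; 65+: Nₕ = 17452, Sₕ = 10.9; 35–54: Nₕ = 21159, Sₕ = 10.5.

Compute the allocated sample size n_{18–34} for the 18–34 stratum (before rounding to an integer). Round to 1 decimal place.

Neyman allocation: nₕ = n·NₕSₕ / Σⱼ NⱼSⱼ.
Σ NⱼSⱼ = 12633·8.93 + 17452·10.9 + 21159·10.5 = 525208.99.
n_{18–34} = 1542·12633·8.93 / 525208.99 = 331.2.

331.2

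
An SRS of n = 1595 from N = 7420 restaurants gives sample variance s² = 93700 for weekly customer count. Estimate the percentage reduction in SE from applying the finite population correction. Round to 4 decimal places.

f = n/N = 1595/7420 = 0.21495957.
SE_no-fpc = √(s²/n) = 7.6645992; SE_fpc = √((1−f)s²/n) = 6.7910271.
Ratio = √(1−f) = 0.88602507. Reduction = 100·(1 − 0.88602507) = 11.3975%.

11.3975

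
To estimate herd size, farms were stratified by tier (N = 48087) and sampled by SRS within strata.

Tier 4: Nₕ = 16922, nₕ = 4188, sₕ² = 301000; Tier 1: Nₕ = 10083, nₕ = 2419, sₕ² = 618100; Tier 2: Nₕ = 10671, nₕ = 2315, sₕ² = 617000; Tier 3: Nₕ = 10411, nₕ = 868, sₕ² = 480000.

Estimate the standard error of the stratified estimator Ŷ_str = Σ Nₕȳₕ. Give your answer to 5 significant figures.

Var(Ŷ_str) = Σₕ Nₕ²(1 − fₕ)sₕ²/nₕ.
Tier 4: 16922²·(1 − 4188/16922)·301000/4188 = 1.5487323 × 10^10.
Tier 1: 10083²·(1 − 2419/10083)·618100/2419 = 1.97455 × 10^10.
Tier 2: 10671²·(1 − 2315/10671)·617000/2315 = 2.3764995 × 10^10.
Tier 3: 10411²·(1 − 868/10411)·480000/868 = 5.4941294 × 10^10.
Sum = 1.1393911 × 10^11.
SE = √(1.1393911 × 10^11) = 337550.

337550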